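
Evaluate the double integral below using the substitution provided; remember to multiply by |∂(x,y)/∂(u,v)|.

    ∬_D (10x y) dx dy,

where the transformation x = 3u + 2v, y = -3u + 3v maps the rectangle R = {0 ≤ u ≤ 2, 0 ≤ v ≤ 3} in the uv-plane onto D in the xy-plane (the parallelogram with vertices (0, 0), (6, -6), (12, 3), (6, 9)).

Compute the Jacobian determinant of (x, y) with respect to (u, v):

    ∂(x,y)/∂(u,v) = | 3  2 | = (3)(3) - (2)(-3) = 15.
                   | -3  3 |

Its absolute value is |J| = 15 (the area scaling factor).

Substituting x = 3u + 2v, y = -3u + 3v into the integrand,

    10x y → -90u^2 + 30u v + 60v^2,

so the integral becomes

    ∬_R (-90u^2 + 30u v + 60v^2) · |J| du dv = ∫_0^2 ∫_0^3 (-1350u^2 + 450u v + 900v^2) dv du.

Inner (v): -4050u^2 + 2025u + 8100.
Outer (u): 9450.

Therefore ∬_D (10x y) dx dy = 9450.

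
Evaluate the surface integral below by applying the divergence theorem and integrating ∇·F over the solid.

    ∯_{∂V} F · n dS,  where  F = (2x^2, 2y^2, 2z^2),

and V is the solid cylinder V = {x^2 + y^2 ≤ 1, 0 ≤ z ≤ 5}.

By the divergence theorem,

    ∯_{∂V} F · n dS = ∭_V (∇ · F) dV.

Compute the divergence:
    ∇ · F = ∂F_x/∂x + ∂F_y/∂y + ∂F_z/∂z = 4x + 4y + 4z.

In cylindrical coordinates, x = r cos(θ), y = r sin(θ), z = z, dV = r dr dθ dz, with 0 ≤ r ≤ 1, 0 ≤ θ ≤ 2π, 0 ≤ z ≤ 5.

The integrand, after substitution and multiplying by the volume element, becomes (4sqrt(2)r sin(θ + π/4) + 4z) · r, so

    ∭_V (∇·F) dV = ∫_0^{2π} ∫_0^{1} ∫_0^{5} (4sqrt(2)r sin(θ + π/4) + 4z) · r dz dr dθ.

Inner (z from 0 to 5): 10r (2sqrt(2)r sin(θ + π/4) + 5).
Middle (r from 0 to 1): 20sqrt(2)sin(θ + π/4)/3 + 25.
Outer (θ from 0 to 2π): 50π.

Therefore ∯_{∂V} F · n dS = 50π.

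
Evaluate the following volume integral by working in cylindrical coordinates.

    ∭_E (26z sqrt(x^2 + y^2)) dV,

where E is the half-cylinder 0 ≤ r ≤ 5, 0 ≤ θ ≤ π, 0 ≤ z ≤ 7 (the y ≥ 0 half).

In cylindrical coordinates, x = r cos(θ), y = r sin(θ), z = z, and dV = r dr dθ dz.

The integrand becomes 26r z, so

    ∭_E (26z sqrt(x^2 + y^2)) dV = ∫_{0}^{π} ∫_{0}^{5} ∫_{0}^{7} (26r z) · r dz dr dθ.

Inner (z): 637r^2.
Middle (r from 0 to 5): 79625/3.
Outer (θ): 79625π/3.

Therefore the triple integral equals 79625π/3.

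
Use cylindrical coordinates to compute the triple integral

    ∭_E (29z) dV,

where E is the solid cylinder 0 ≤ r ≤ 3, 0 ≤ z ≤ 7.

In cylindrical coordinates, x = r cos(θ), y = r sin(θ), z = z, and dV = r dr dθ dz.

The integrand becomes 29z, so

    ∭_E (29z) dV = ∫_{0}^{2π} ∫_{0}^{3} ∫_{0}^{7} (29z) · r dz dr dθ.

Inner (z): 1421r/2.
Middle (r from 0 to 3): 12789/4.
Outer (θ): 12789π/2.

Therefore the triple integral equals 12789π/2.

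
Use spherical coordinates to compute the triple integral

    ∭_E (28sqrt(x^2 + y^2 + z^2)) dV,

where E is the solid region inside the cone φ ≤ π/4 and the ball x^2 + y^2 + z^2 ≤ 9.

In spherical coordinates, x = ρ sin(φ) cos(θ), y = ρ sin(φ) sin(θ), z = ρ cos(φ), and dV = ρ^2 sin(φ) dρ dφ dθ.

The integrand becomes 28ρ, so

    ∭_E (28sqrt(x^2 + y^2 + z^2)) dV = ∫_{0}^{2π} ∫_{0}^{π/4} ∫_{0}^{3} (28ρ) · ρ^2 sin(φ) dρ dφ dθ.

Inner (ρ): 567sin(φ).
Middle (φ): 567 - 567sqrt(2)/2.
Outer (θ): 567π (2 - sqrt(2)).

Therefore the triple integral equals 567π (2 - sqrt(2)).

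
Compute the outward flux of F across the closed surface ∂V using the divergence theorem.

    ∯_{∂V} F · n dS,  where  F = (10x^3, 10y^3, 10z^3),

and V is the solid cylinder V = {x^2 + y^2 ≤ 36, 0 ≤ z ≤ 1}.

By the divergence theorem,

    ∯_{∂V} F · n dS = ∭_V (∇ · F) dV.

Compute the divergence:
    ∇ · F = ∂F_x/∂x + ∂F_y/∂y + ∂F_z/∂z = 30x^2 + 30y^2 + 30z^2.

In cylindrical coordinates, x = r cos(θ), y = r sin(θ), z = z, dV = r dr dθ dz, with 0 ≤ r ≤ 6, 0 ≤ θ ≤ 2π, 0 ≤ z ≤ 1.

The integrand, after substitution and multiplying by the volume element, becomes (30r^2 + 30z^2) · r, so

    ∭_V (∇·F) dV = ∫_0^{2π} ∫_0^{6} ∫_0^{1} (30r^2 + 30z^2) · r dz dr dθ.

Inner (z from 0 to 1): 30r^3 + 10r.
Middle (r from 0 to 6): 9900.
Outer (θ from 0 to 2π): 19800π.

Therefore ∯_{∂V} F · n dS = 19800π.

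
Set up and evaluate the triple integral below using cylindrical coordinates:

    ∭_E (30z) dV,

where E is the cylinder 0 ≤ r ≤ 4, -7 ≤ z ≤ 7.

In cylindrical coordinates, x = r cos(θ), y = r sin(θ), z = z, and dV = r dr dθ dz.

The integrand becomes 30z, so

    ∭_E (30z) dV = ∫_{0}^{2π} ∫_{0}^{4} ∫_{-7}^{7} (30z) · r dz dr dθ.

Inner (z): 0.
Middle (r from 0 to 4): 0.
Outer (θ): 0.

Therefore the triple integral equals 0.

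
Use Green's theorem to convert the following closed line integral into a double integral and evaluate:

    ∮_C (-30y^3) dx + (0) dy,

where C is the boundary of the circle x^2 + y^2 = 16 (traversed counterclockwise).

Green's theorem converts the closed line integral into a double integral over the enclosed region D:

    ∮_C P dx + Q dy = ∬_D (∂Q/∂x - ∂P/∂y) dA.

Here P = -30y^3, Q = 0, so

    ∂Q/∂x = 0,    ∂P/∂y = -90y^2,
    ∂Q/∂x - ∂P/∂y = 90y^2.

D is the region x^2 + y^2 ≤ 16. Evaluating the double integral:

In polar coordinates (x = r cos θ, y = r sin θ, dA = r dr dθ) the integrand becomes 90r^2sin(θ)^2, so

    ∬_D (90y^2) dA = ∫_0^{2π} ∫_0^{4} (90r^2sin(θ)^2) · r dr dθ.

Inner (r from 0 to 4): 5760sin(θ)^2.
Outer (θ from 0 to 2π): 5760π.

Therefore ∮_C P dx + Q dy = 5760π.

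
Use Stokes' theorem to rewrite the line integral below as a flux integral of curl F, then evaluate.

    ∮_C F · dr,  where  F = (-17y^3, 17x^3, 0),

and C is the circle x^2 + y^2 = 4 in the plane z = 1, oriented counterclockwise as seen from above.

Let S be the flat disk x^2 + y^2 ≤ 4 in the plane z = 1, with upward unit normal n̂ = ẑ. By Stokes' theorem,

    ∮_C F · dr = ∬_S (∇ × F) · n̂ dS = ∬_D (curl F)_z dA,

where D is the disk x^2 + y^2 ≤ 4.

Compute the curl of F = (-17y^3, 17x^3, 0):
    (∇ × F)_x = ∂F_z/∂y - ∂F_y/∂z = 0,
    (∇ × F)_y = ∂F_x/∂z - ∂F_z/∂x = 0,
    (∇ × F)_z = ∂F_y/∂x - ∂F_x/∂y = 51x^2 + 51y^2.

On z = 1, (curl F)_z = 51x^2 + 51y^2.

Convert to polar (x = r cos θ, y = r sin θ, dA = r dr dθ); the integrand becomes 51r^2, so

    ∬_D (curl F)_z dA = ∫_0^{2π} ∫_0^{2} (51r^2) · r dr dθ.

Inner (r from 0 to 2): 204.
Outer (θ from 0 to 2π): 408π.

Therefore ∮_C F · dr = 408π.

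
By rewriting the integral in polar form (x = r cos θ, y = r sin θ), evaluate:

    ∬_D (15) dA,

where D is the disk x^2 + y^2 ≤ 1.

The region D is 0 ≤ r ≤ 1, 0 ≤ θ ≤ 2π in polar coordinates, where x = r cos(θ), y = r sin(θ), and dA = r dr dθ.

Under the substitution, the integrand becomes 15, so

    ∬_D (15) dA = ∫_{0}^{2π} ∫_{0}^{1} (15) · r dr dθ.

Inner integral (in r): ∫_{0}^{1} (15) · r dr = 15/2.

Outer integral (in θ): ∫_{0}^{2π} (15/2) dθ = 15π.

Therefore ∬_D (15) dA = 15π.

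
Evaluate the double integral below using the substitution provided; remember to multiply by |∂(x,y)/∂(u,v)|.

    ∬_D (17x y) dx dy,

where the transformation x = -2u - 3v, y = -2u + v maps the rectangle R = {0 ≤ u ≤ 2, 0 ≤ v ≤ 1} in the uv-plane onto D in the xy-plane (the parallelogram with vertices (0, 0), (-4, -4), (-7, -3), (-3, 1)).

Compute the Jacobian determinant of (x, y) with respect to (u, v):

    ∂(x,y)/∂(u,v) = | -2  -3 | = (-2)(1) - (-3)(-2) = -8.
                   | -2  1 |

Its absolute value is |J| = 8 (the area scaling factor).

Substituting x = -2u - 3v, y = -2u + v into the integrand,

    17x y → 68u^2 + 68u v - 51v^2,

so the integral becomes

    ∬_R (68u^2 + 68u v - 51v^2) · |J| du dv = ∫_0^2 ∫_0^1 (544u^2 + 544u v - 408v^2) dv du.

Inner (v): 544u^2 + 272u - 136.
Outer (u): 5168/3.

Therefore ∬_D (17x y) dx dy = 5168/3.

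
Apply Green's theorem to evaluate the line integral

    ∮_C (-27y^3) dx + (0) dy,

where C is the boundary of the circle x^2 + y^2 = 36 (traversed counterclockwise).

Green's theorem converts the closed line integral into a double integral over the enclosed region D:

    ∮_C P dx + Q dy = ∬_D (∂Q/∂x - ∂P/∂y) dA.

Here P = -27y^3, Q = 0, so

    ∂Q/∂x = 0,    ∂P/∂y = -81y^2,
    ∂Q/∂x - ∂P/∂y = 81y^2.

D is the region x^2 + y^2 ≤ 36. Evaluating the double integral:

In polar coordinates (x = r cos θ, y = r sin θ, dA = r dr dθ) the integrand becomes 81r^2sin(θ)^2, so

    ∬_D (81y^2) dA = ∫_0^{2π} ∫_0^{6} (81r^2sin(θ)^2) · r dr dθ.

Inner (r from 0 to 6): 26244sin(θ)^2.
Outer (θ from 0 to 2π): 26244π.

Therefore ∮_C P dx + Q dy = 26244π.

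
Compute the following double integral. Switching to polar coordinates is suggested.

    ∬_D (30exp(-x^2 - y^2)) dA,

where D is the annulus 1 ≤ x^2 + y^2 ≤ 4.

The region D is 1 ≤ r ≤ 2, 0 ≤ θ ≤ 2π in polar coordinates, where x = r cos(θ), y = r sin(θ), and dA = r dr dθ.

Under the substitution, the integrand becomes 30exp(-r^2), so

    ∬_D (30exp(-x^2 - y^2)) dA = ∫_{0}^{2π} ∫_{1}^{2} (30exp(-r^2)) · r dr dθ.

Inner integral (in r): ∫_{1}^{2} (30exp(-r^2)) · r dr = -(15 - 15exp(3))exp(-4).

Outer integral (in θ): ∫_{0}^{2π} (-(15 - 15exp(3))exp(-4)) dθ = -30π (1 - exp(3))exp(-4).

Therefore ∬_D (30exp(-x^2 - y^2)) dA = -30π (1 - exp(3))exp(-4).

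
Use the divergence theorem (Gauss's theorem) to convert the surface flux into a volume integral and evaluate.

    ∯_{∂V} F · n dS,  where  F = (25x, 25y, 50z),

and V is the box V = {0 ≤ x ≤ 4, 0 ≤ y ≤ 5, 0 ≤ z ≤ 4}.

By the divergence theorem,

    ∯_{∂V} F · n dS = ∭_V (∇ · F) dV.

Compute the divergence:
    ∇ · F = ∂F_x/∂x + ∂F_y/∂y + ∂F_z/∂z = 25 + 25 + 50 = 100.

V is a rectangular box, so dV = dx dy dz with 0 ≤ x ≤ 4, 0 ≤ y ≤ 5, 0 ≤ z ≤ 4.

Integrate (100) over V as an iterated integral:

    ∭_V (∇·F) dV = ∫_0^{4} ∫_0^{5} ∫_0^{4} (100) dz dy dx.

Inner (z from 0 to 4): 400.
Middle (y from 0 to 5): 2000.
Outer (x from 0 to 4): 8000.

Therefore ∯_{∂V} F · n dS = 8000.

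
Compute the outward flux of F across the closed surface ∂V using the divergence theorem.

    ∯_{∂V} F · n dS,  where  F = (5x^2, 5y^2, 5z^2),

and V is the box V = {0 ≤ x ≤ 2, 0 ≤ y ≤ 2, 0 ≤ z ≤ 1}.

By the divergence theorem,

    ∯_{∂V} F · n dS = ∭_V (∇ · F) dV.

Compute the divergence:
    ∇ · F = ∂F_x/∂x + ∂F_y/∂y + ∂F_z/∂z = 10x + 10y + 10z.

V is a rectangular box, so dV = dx dy dz with 0 ≤ x ≤ 2, 0 ≤ y ≤ 2, 0 ≤ z ≤ 1.

Integrate (10x + 10y + 10z) over V as an iterated integral:

    ∭_V (∇·F) dV = ∫_0^{2} ∫_0^{2} ∫_0^{1} (10x + 10y + 10z) dz dy dx.

Inner (z from 0 to 1): 10x + 10y + 5.
Middle (y from 0 to 2): 20x + 30.
Outer (x from 0 to 2): 100.

Therefore ∯_{∂V} F · n dS = 100.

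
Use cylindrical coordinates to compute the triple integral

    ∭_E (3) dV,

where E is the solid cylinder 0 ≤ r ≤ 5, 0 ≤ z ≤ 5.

In cylindrical coordinates, x = r cos(θ), y = r sin(θ), z = z, and dV = r dr dθ dz.

The integrand becomes 3, so

    ∭_E (3) dV = ∫_{0}^{2π} ∫_{0}^{5} ∫_{0}^{5} (3) · r dz dr dθ.

Inner (z): 15r.
Middle (r from 0 to 5): 375/2.
Outer (θ): 375π.

Therefore the triple integral equals 375π.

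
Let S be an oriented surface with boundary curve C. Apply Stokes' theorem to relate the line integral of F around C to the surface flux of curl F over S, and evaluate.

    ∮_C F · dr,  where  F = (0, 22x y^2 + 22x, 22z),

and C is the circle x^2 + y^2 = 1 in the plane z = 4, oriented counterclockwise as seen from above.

Let S be the flat disk x^2 + y^2 ≤ 1 in the plane z = 4, with upward unit normal n̂ = ẑ. By Stokes' theorem,

    ∮_C F · dr = ∬_S (∇ × F) · n̂ dS = ∬_D (curl F)_z dA,

where D is the disk x^2 + y^2 ≤ 1.

Compute the curl of F = (0, 22x y^2 + 22x, 22z):
    (∇ × F)_x = ∂F_z/∂y - ∂F_y/∂z = 0,
    (∇ × F)_y = ∂F_x/∂z - ∂F_z/∂x = 0,
    (∇ × F)_z = ∂F_y/∂x - ∂F_x/∂y = 22y^2 + 22.

On z = 4, (curl F)_z = 22y^2 + 22.

Convert to polar (x = r cos θ, y = r sin θ, dA = r dr dθ); the integrand becomes 22r^2sin(θ)^2 + 22, so

    ∬_D (curl F)_z dA = ∫_0^{2π} ∫_0^{1} (22r^2sin(θ)^2 + 22) · r dr dθ.

Inner (r from 0 to 1): 11sin(θ)^2/2 + 11.
Outer (θ from 0 to 2π): 55π/2.

Therefore ∮_C F · dr = 55π/2.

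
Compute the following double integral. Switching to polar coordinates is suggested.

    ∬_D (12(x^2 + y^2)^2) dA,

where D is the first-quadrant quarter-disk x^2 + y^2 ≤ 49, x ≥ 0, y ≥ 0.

The region D is 0 ≤ r ≤ 7, 0 ≤ θ ≤ π/2 in polar coordinates, where x = r cos(θ), y = r sin(θ), and dA = r dr dθ.

Under the substitution, the integrand becomes 12r^4, so

    ∬_D (12(x^2 + y^2)^2) dA = ∫_{0}^{π/2} ∫_{0}^{7} (12r^4) · r dr dθ.

Inner integral (in r): ∫_{0}^{7} (12r^4) · r dr = 235298.

Outer integral (in θ): ∫_{0}^{π/2} (235298) dθ = 117649π.

Therefore ∬_D (12(x^2 + y^2)^2) dA = 117649π.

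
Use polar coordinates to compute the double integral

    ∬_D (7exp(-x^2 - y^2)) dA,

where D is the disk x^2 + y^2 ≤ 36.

The region D is 0 ≤ r ≤ 6, 0 ≤ θ ≤ 2π in polar coordinates, where x = r cos(θ), y = r sin(θ), and dA = r dr dθ.

Under the substitution, the integrand becomes 7exp(-r^2), so

    ∬_D (7exp(-x^2 - y^2)) dA = ∫_{0}^{2π} ∫_{0}^{6} (7exp(-r^2)) · r dr dθ.

Inner integral (in r): ∫_{0}^{6} (7exp(-r^2)) · r dr = 7/2 - 7exp(-36)/2.

Outer integral (in θ): ∫_{0}^{2π} (7/2 - 7exp(-36)/2) dθ = -7π exp(-36) + 7π.

Therefore ∬_D (7exp(-x^2 - y^2)) dA = -7π exp(-36) + 7π.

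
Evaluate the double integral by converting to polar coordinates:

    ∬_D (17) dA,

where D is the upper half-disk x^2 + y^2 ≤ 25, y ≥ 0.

The region D is 0 ≤ r ≤ 5, 0 ≤ θ ≤ π in polar coordinates, where x = r cos(θ), y = r sin(θ), and dA = r dr dθ.

Under the substitution, the integrand becomes 17, so

    ∬_D (17) dA = ∫_{0}^{π} ∫_{0}^{5} (17) · r dr dθ.

Inner integral (in r): ∫_{0}^{5} (17) · r dr = 425/2.

Outer integral (in θ): ∫_{0}^{π} (425/2) dθ = 425π/2.

Therefore ∬_D (17) dA = 425π/2.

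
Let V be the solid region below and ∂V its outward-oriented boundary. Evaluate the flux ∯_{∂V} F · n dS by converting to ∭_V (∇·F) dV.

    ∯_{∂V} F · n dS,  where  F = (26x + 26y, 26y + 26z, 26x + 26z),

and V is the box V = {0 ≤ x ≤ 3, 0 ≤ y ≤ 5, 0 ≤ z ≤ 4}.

By the divergence theorem,

    ∯_{∂V} F · n dS = ∭_V (∇ · F) dV.

Compute the divergence:
    ∇ · F = ∂F_x/∂x + ∂F_y/∂y + ∂F_z/∂z = 26 + 26 + 26 = 78.

V is a rectangular box, so dV = dx dy dz with 0 ≤ x ≤ 3, 0 ≤ y ≤ 5, 0 ≤ z ≤ 4.

Integrate (78) over V as an iterated integral:

    ∭_V (∇·F) dV = ∫_0^{3} ∫_0^{5} ∫_0^{4} (78) dz dy dx.

Inner (z from 0 to 4): 312.
Middle (y from 0 to 5): 1560.
Outer (x from 0 to 3): 4680.

Therefore ∯_{∂V} F · n dS = 4680.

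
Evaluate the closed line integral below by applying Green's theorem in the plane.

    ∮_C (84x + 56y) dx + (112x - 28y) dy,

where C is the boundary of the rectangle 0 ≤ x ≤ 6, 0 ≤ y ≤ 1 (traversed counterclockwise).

Green's theorem converts the closed line integral into a double integral over the enclosed region D:

    ∮_C P dx + Q dy = ∬_D (∂Q/∂x - ∂P/∂y) dA.

Here P = 84x + 56y, Q = 112x - 28y, so

    ∂Q/∂x = 112,    ∂P/∂y = 56,
    ∂Q/∂x - ∂P/∂y = 56.

D is the region 0 ≤ x ≤ 6, 0 ≤ y ≤ 1. Evaluating the double integral:

    ∬_D (56) dA = ∫_0^{6} ∫_0^{1} (56) dy dx.

Inner (y from 0 to 1): 56.
Outer (x from 0 to 6): 336.

Therefore ∮_C P dx + Q dy = 336.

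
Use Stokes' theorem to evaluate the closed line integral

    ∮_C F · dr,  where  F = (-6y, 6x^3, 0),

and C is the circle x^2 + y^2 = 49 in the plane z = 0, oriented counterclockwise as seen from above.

Let S be the flat disk x^2 + y^2 ≤ 49 in the plane z = 0, with upward unit normal n̂ = ẑ. By Stokes' theorem,

    ∮_C F · dr = ∬_S (∇ × F) · n̂ dS = ∬_D (curl F)_z dA,

where D is the disk x^2 + y^2 ≤ 49.

Compute the curl of F = (-6y, 6x^3, 0):
    (∇ × F)_x = ∂F_z/∂y - ∂F_y/∂z = 0,
    (∇ × F)_y = ∂F_x/∂z - ∂F_z/∂x = 0,
    (∇ × F)_z = ∂F_y/∂x - ∂F_x/∂y = 18x^2 + 6.

On z = 0, (curl F)_z = 18x^2 + 6.

Convert to polar (x = r cos θ, y = r sin θ, dA = r dr dθ); the integrand becomes 18r^2cos(θ)^2 + 6, so

    ∬_D (curl F)_z dA = ∫_0^{2π} ∫_0^{7} (18r^2cos(θ)^2 + 6) · r dr dθ.

Inner (r from 0 to 7): 21609cos(θ)^2/2 + 147.
Outer (θ from 0 to 2π): 22197π/2.

Therefore ∮_C F · dr = 22197π/2.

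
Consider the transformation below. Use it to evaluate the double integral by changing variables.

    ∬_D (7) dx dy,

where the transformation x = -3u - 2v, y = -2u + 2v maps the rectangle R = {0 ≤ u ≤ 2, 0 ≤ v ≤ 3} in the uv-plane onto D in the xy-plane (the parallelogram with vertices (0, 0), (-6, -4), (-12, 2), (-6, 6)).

Compute the Jacobian determinant of (x, y) with respect to (u, v):

    ∂(x,y)/∂(u,v) = | -3  -2 | = (-3)(2) - (-2)(-2) = -10.
                   | -2  2 |

Its absolute value is |J| = 10 (the area scaling factor).

Substituting x = -3u - 2v, y = -2u + 2v into the integrand,

    7 → 7,

so the integral becomes

    ∬_R (7) · |J| du dv = ∫_0^2 ∫_0^3 (70) dv du.

Inner (v): 210.
Outer (u): 420.

Therefore ∬_D (7) dx dy = 420.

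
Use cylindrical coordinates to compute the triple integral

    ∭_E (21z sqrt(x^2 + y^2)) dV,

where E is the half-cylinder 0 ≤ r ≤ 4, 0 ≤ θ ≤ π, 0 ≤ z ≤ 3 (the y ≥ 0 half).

In cylindrical coordinates, x = r cos(θ), y = r sin(θ), z = z, and dV = r dr dθ dz.

The integrand becomes 21r z, so

    ∭_E (21z sqrt(x^2 + y^2)) dV = ∫_{0}^{π} ∫_{0}^{4} ∫_{0}^{3} (21r z) · r dz dr dθ.

Inner (z): 189r^2/2.
Middle (r from 0 to 4): 2016.
Outer (θ): 2016π.

Therefore the triple integral equals 2016π.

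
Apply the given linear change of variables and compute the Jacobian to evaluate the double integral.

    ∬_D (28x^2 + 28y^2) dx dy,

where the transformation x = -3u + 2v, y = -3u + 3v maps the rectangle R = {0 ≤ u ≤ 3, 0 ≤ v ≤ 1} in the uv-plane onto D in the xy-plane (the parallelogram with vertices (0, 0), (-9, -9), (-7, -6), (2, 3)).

Compute the Jacobian determinant of (x, y) with respect to (u, v):

    ∂(x,y)/∂(u,v) = | -3  2 | = (-3)(3) - (2)(-3) = -3.
                   | -3  3 |

Its absolute value is |J| = 3 (the area scaling factor).

Substituting x = -3u + 2v, y = -3u + 3v into the integrand,

    28x^2 + 28y^2 → 504u^2 - 840u v + 364v^2,

so the integral becomes

    ∬_R (504u^2 - 840u v + 364v^2) · |J| du dv = ∫_0^3 ∫_0^1 (1512u^2 - 2520u v + 1092v^2) dv du.

Inner (v): 1512u^2 - 1260u + 364.
Outer (u): 9030.

Therefore ∬_D (28x^2 + 28y^2) dx dy = 9030.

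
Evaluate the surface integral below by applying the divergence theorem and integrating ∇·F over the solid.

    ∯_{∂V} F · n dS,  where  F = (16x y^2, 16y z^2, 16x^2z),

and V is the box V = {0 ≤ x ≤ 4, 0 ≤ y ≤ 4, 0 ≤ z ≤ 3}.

By the divergence theorem,

    ∯_{∂V} F · n dS = ∭_V (∇ · F) dV.

Compute the divergence:
    ∇ · F = ∂F_x/∂x + ∂F_y/∂y + ∂F_z/∂z = 16y^2 + 16z^2 + 16x^2 = 16x^2 + 16y^2 + 16z^2.

V is a rectangular box, so dV = dx dy dz with 0 ≤ x ≤ 4, 0 ≤ y ≤ 4, 0 ≤ z ≤ 3.

Integrate (16x^2 + 16y^2 + 16z^2) over V as an iterated integral:

    ∭_V (∇·F) dV = ∫_0^{4} ∫_0^{4} ∫_0^{3} (16x^2 + 16y^2 + 16z^2) dz dy dx.

Inner (z from 0 to 3): 48x^2 + 48y^2 + 144.
Middle (y from 0 to 4): 192x^2 + 1600.
Outer (x from 0 to 4): 10496.

Therefore ∯_{∂V} F · n dS = 10496.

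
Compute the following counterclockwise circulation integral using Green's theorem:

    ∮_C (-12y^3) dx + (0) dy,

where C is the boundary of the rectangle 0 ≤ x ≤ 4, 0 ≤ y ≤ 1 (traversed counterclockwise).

Green's theorem converts the closed line integral into a double integral over the enclosed region D:

    ∮_C P dx + Q dy = ∬_D (∂Q/∂x - ∂P/∂y) dA.

Here P = -12y^3, Q = 0, so

    ∂Q/∂x = 0,    ∂P/∂y = -36y^2,
    ∂Q/∂x - ∂P/∂y = 36y^2.

D is the region 0 ≤ x ≤ 4, 0 ≤ y ≤ 1. Evaluating the double integral:

    ∬_D (36y^2) dA = ∫_0^{4} ∫_0^{1} (36y^2) dy dx.

Inner (y from 0 to 1): 12.
Outer (x from 0 to 4): 48.

Therefore ∮_C P dx + Q dy = 48.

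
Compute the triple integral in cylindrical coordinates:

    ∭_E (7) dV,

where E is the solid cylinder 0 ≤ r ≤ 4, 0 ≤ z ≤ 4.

In cylindrical coordinates, x = r cos(θ), y = r sin(θ), z = z, and dV = r dr dθ dz.

The integrand becomes 7, so

    ∭_E (7) dV = ∫_{0}^{2π} ∫_{0}^{4} ∫_{0}^{4} (7) · r dz dr dθ.

Inner (z): 28r.
Middle (r from 0 to 4): 224.
Outer (θ): 448π.

Therefore the triple integral equals 448π.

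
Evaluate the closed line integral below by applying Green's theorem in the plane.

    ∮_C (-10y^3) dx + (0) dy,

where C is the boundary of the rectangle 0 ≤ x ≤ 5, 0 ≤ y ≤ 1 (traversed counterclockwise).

Green's theorem converts the closed line integral into a double integral over the enclosed region D:

    ∮_C P dx + Q dy = ∬_D (∂Q/∂x - ∂P/∂y) dA.

Here P = -10y^3, Q = 0, so

    ∂Q/∂x = 0,    ∂P/∂y = -30y^2,
    ∂Q/∂x - ∂P/∂y = 30y^2.

D is the region 0 ≤ x ≤ 5, 0 ≤ y ≤ 1. Evaluating the double integral:

    ∬_D (30y^2) dA = ∫_0^{5} ∫_0^{1} (30y^2) dy dx.

Inner (y from 0 to 1): 10.
Outer (x from 0 to 5): 50.

Therefore ∮_C P dx + Q dy = 50.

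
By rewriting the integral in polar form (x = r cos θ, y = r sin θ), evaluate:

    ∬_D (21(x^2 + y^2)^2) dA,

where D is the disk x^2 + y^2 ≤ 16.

The region D is 0 ≤ r ≤ 4, 0 ≤ θ ≤ 2π in polar coordinates, where x = r cos(θ), y = r sin(θ), and dA = r dr dθ.

Under the substitution, the integrand becomes 21r^4, so

    ∬_D (21(x^2 + y^2)^2) dA = ∫_{0}^{2π} ∫_{0}^{4} (21r^4) · r dr dθ.

Inner integral (in r): ∫_{0}^{4} (21r^4) · r dr = 14336.

Outer integral (in θ): ∫_{0}^{2π} (14336) dθ = 28672π.

Therefore ∬_D (21(x^2 + y^2)^2) dA = 28672π.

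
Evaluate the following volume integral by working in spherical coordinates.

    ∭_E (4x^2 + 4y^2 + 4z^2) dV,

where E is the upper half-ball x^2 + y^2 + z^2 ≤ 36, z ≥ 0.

In spherical coordinates, x = ρ sin(φ) cos(θ), y = ρ sin(φ) sin(θ), z = ρ cos(φ), and dV = ρ^2 sin(φ) dρ dφ dθ.

The integrand becomes 4ρ^2, so

    ∭_E (4x^2 + 4y^2 + 4z^2) dV = ∫_{0}^{2π} ∫_{0}^{π/2} ∫_{0}^{6} (4ρ^2) · ρ^2 sin(φ) dρ dφ dθ.

Inner (ρ): 31104sin(φ)/5.
Middle (φ): 31104/5.
Outer (θ): 62208π/5.

Therefore the triple integral equals 62208π/5.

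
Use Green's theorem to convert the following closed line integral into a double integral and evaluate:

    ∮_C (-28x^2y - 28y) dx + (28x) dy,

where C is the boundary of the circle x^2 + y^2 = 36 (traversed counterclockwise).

Green's theorem converts the closed line integral into a double integral over the enclosed region D:

    ∮_C P dx + Q dy = ∬_D (∂Q/∂x - ∂P/∂y) dA.

Here P = -28x^2y - 28y, Q = 28x, so

    ∂Q/∂x = 28,    ∂P/∂y = -28x^2 - 28,
    ∂Q/∂x - ∂P/∂y = 28x^2 + 56.

D is the region x^2 + y^2 ≤ 36. Evaluating the double integral:

In polar coordinates (x = r cos θ, y = r sin θ, dA = r dr dθ) the integrand becomes 28r^2cos(θ)^2 + 56, so

    ∬_D (28x^2 + 56) dA = ∫_0^{2π} ∫_0^{6} (28r^2cos(θ)^2 + 56) · r dr dθ.

Inner (r from 0 to 6): 9072cos(θ)^2 + 1008.
Outer (θ from 0 to 2π): 11088π.

Therefore ∮_C P dx + Q dy = 11088π.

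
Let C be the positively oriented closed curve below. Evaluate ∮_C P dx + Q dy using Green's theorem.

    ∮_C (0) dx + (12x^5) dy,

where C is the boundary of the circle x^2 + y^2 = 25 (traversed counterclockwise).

Green's theorem converts the closed line integral into a double integral over the enclosed region D:

    ∮_C P dx + Q dy = ∬_D (∂Q/∂x - ∂P/∂y) dA.

Here P = 0, Q = 12x^5, so

    ∂Q/∂x = 60x^4,    ∂P/∂y = 0,
    ∂Q/∂x - ∂P/∂y = 60x^4.

D is the region x^2 + y^2 ≤ 25. Evaluating the double integral:

In polar coordinates (x = r cos θ, y = r sin θ, dA = r dr dθ) the integrand becomes 60r^4cos(θ)^4, so

    ∬_D (60x^4) dA = ∫_0^{2π} ∫_0^{5} (60r^4cos(θ)^4) · r dr dθ.

Inner (r from 0 to 5): 156250cos(θ)^4.
Outer (θ from 0 to 2π): 234375π/2.

Therefore ∮_C P dx + Q dy = 234375π/2.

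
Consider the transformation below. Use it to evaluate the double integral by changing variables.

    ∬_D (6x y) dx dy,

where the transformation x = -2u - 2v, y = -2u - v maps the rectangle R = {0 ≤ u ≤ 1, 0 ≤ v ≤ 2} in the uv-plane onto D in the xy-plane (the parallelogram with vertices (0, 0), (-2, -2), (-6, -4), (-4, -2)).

Compute the Jacobian determinant of (x, y) with respect to (u, v):

    ∂(x,y)/∂(u,v) = | -2  -2 | = (-2)(-1) - (-2)(-2) = -2.
                   | -2  -1 |

Its absolute value is |J| = 2 (the area scaling factor).

Substituting x = -2u - 2v, y = -2u - v into the integrand,

    6x y → 24u^2 + 36u v + 12v^2,

so the integral becomes

    ∬_R (24u^2 + 36u v + 12v^2) · |J| du dv = ∫_0^1 ∫_0^2 (48u^2 + 72u v + 24v^2) dv du.

Inner (v): 96u^2 + 144u + 64.
Outer (u): 168.

Therefore ∬_D (6x y) dx dy = 168.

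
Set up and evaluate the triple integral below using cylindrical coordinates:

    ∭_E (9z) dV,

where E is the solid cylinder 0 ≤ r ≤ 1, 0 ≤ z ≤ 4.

In cylindrical coordinates, x = r cos(θ), y = r sin(θ), z = z, and dV = r dr dθ dz.

The integrand becomes 9z, so

    ∭_E (9z) dV = ∫_{0}^{2π} ∫_{0}^{1} ∫_{0}^{4} (9z) · r dz dr dθ.

Inner (z): 72r.
Middle (r from 0 to 1): 36.
Outer (θ): 72π.

Therefore the triple integral equals 72π.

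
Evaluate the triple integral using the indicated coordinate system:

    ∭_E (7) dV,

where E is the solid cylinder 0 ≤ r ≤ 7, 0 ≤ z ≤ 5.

In cylindrical coordinates, x = r cos(θ), y = r sin(θ), z = z, and dV = r dr dθ dz.

The integrand becomes 7, so

    ∭_E (7) dV = ∫_{0}^{2π} ∫_{0}^{7} ∫_{0}^{5} (7) · r dz dr dθ.

Inner (z): 35r.
Middle (r from 0 to 7): 1715/2.
Outer (θ): 1715π.

Therefore the triple integral equals 1715π.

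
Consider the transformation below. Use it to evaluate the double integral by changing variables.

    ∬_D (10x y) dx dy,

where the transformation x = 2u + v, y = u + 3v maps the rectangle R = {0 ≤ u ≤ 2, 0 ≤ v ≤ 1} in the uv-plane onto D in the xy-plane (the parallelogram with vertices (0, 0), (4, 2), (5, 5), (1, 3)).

Compute the Jacobian determinant of (x, y) with respect to (u, v):

    ∂(x,y)/∂(u,v) = | 2  1 | = (2)(3) - (1)(1) = 5.
                   | 1  3 |

Its absolute value is |J| = 5 (the area scaling factor).

Substituting x = 2u + v, y = u + 3v into the integrand,

    10x y → 20u^2 + 70u v + 30v^2,

so the integral becomes

    ∬_R (20u^2 + 70u v + 30v^2) · |J| du dv = ∫_0^2 ∫_0^1 (100u^2 + 350u v + 150v^2) dv du.

Inner (v): 100u^2 + 175u + 50.
Outer (u): 2150/3.

Therefore ∬_D (10x y) dx dy = 2150/3.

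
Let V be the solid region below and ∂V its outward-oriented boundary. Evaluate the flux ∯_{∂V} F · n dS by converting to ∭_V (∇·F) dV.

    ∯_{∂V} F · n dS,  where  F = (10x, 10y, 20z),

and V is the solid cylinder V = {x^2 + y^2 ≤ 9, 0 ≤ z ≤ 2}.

By the divergence theorem,

    ∯_{∂V} F · n dS = ∭_V (∇ · F) dV.

Compute the divergence:
    ∇ · F = ∂F_x/∂x + ∂F_y/∂y + ∂F_z/∂z = 10 + 10 + 20 = 40.

In cylindrical coordinates, x = r cos(θ), y = r sin(θ), z = z, dV = r dr dθ dz, with 0 ≤ r ≤ 3, 0 ≤ θ ≤ 2π, 0 ≤ z ≤ 2.

The integrand, after substitution and multiplying by the volume element, becomes (40) · r, so

    ∭_V (∇·F) dV = ∫_0^{2π} ∫_0^{3} ∫_0^{2} (40) · r dz dr dθ.

Inner (z from 0 to 2): 80r.
Middle (r from 0 to 3): 360.
Outer (θ from 0 to 2π): 720π.

Therefore ∯_{∂V} F · n dS = 720π.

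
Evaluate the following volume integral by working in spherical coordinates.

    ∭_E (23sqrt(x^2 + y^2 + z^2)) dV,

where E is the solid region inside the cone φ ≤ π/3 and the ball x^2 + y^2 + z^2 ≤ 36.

In spherical coordinates, x = ρ sin(φ) cos(θ), y = ρ sin(φ) sin(θ), z = ρ cos(φ), and dV = ρ^2 sin(φ) dρ dφ dθ.

The integrand becomes 23ρ, so

    ∭_E (23sqrt(x^2 + y^2 + z^2)) dV = ∫_{0}^{2π} ∫_{0}^{π/3} ∫_{0}^{6} (23ρ) · ρ^2 sin(φ) dρ dφ dθ.

Inner (ρ): 7452sin(φ).
Middle (φ): 3726.
Outer (θ): 7452π.

Therefore the triple integral equals 7452π.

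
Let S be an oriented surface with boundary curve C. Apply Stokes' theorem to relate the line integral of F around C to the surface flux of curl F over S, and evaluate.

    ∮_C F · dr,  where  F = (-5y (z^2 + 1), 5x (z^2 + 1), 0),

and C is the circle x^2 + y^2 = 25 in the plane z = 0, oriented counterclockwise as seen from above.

Let S be the flat disk x^2 + y^2 ≤ 25 in the plane z = 0, with upward unit normal n̂ = ẑ. By Stokes' theorem,

    ∮_C F · dr = ∬_S (∇ × F) · n̂ dS = ∬_D (curl F)_z dA,

where D is the disk x^2 + y^2 ≤ 25.

Compute the curl of F = (-5y (z^2 + 1), 5x (z^2 + 1), 0):
    (∇ × F)_x = ∂F_z/∂y - ∂F_y/∂z = -10x z,
    (∇ × F)_y = ∂F_x/∂z - ∂F_z/∂x = -10y z,
    (∇ × F)_z = ∂F_y/∂x - ∂F_x/∂y = 10z^2 + 10.

On z = 0, (curl F)_z = 10.

Convert to polar (x = r cos θ, y = r sin θ, dA = r dr dθ); the integrand becomes 10, so

    ∬_D (curl F)_z dA = ∫_0^{2π} ∫_0^{5} (10) · r dr dθ.

Inner (r from 0 to 5): 125.
Outer (θ from 0 to 2π): 250π.

Therefore ∮_C F · dr = 250π.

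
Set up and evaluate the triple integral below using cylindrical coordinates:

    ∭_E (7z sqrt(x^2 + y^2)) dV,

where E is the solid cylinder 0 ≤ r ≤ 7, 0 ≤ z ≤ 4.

In cylindrical coordinates, x = r cos(θ), y = r sin(θ), z = z, and dV = r dr dθ dz.

The integrand becomes 7r z, so

    ∭_E (7z sqrt(x^2 + y^2)) dV = ∫_{0}^{2π} ∫_{0}^{7} ∫_{0}^{4} (7r z) · r dz dr dθ.

Inner (z): 56r^2.
Middle (r from 0 to 7): 19208/3.
Outer (θ): 38416π/3.

Therefore the triple integral equals 38416π/3.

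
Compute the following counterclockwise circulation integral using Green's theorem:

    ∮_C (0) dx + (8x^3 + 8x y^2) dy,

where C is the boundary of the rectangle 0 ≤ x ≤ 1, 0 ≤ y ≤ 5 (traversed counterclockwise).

Green's theorem converts the closed line integral into a double integral over the enclosed region D:

    ∮_C P dx + Q dy = ∬_D (∂Q/∂x - ∂P/∂y) dA.

Here P = 0, Q = 8x^3 + 8x y^2, so

    ∂Q/∂x = 24x^2 + 8y^2,    ∂P/∂y = 0,
    ∂Q/∂x - ∂P/∂y = 24x^2 + 8y^2.

D is the region 0 ≤ x ≤ 1, 0 ≤ y ≤ 5. Evaluating the double integral:

    ∬_D (24x^2 + 8y^2) dA = ∫_0^{1} ∫_0^{5} (24x^2 + 8y^2) dy dx.

Inner (y from 0 to 5): 120x^2 + 1000/3.
Outer (x from 0 to 1): 1120/3.

Therefore ∮_C P dx + Q dy = 1120/3.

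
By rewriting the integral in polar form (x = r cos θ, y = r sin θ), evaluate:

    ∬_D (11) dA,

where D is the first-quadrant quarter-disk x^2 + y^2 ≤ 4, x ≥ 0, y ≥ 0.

The region D is 0 ≤ r ≤ 2, 0 ≤ θ ≤ π/2 in polar coordinates, where x = r cos(θ), y = r sin(θ), and dA = r dr dθ.

Under the substitution, the integrand becomes 11, so

    ∬_D (11) dA = ∫_{0}^{π/2} ∫_{0}^{2} (11) · r dr dθ.

Inner integral (in r): ∫_{0}^{2} (11) · r dr = 22.

Outer integral (in θ): ∫_{0}^{π/2} (22) dθ = 11π.

Therefore ∬_D (11) dA = 11π.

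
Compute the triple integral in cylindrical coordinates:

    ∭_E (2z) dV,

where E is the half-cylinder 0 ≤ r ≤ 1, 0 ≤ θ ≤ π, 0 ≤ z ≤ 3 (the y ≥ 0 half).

In cylindrical coordinates, x = r cos(θ), y = r sin(θ), z = z, and dV = r dr dθ dz.

The integrand becomes 2z, so

    ∭_E (2z) dV = ∫_{0}^{π} ∫_{0}^{1} ∫_{0}^{3} (2z) · r dz dr dθ.

Inner (z): 9r.
Middle (r from 0 to 1): 9/2.
Outer (θ): 9π/2.

Therefore the triple integral equals 9π/2.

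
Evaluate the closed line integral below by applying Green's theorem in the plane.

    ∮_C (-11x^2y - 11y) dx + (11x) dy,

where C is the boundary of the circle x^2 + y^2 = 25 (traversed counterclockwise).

Green's theorem converts the closed line integral into a double integral over the enclosed region D:

    ∮_C P dx + Q dy = ∬_D (∂Q/∂x - ∂P/∂y) dA.

Here P = -11x^2y - 11y, Q = 11x, so

    ∂Q/∂x = 11,    ∂P/∂y = -11x^2 - 11,
    ∂Q/∂x - ∂P/∂y = 11x^2 + 22.

D is the region x^2 + y^2 ≤ 25. Evaluating the double integral:

In polar coordinates (x = r cos θ, y = r sin θ, dA = r dr dθ) the integrand becomes 11r^2cos(θ)^2 + 22, so

    ∬_D (11x^2 + 22) dA = ∫_0^{2π} ∫_0^{5} (11r^2cos(θ)^2 + 22) · r dr dθ.

Inner (r from 0 to 5): 6875cos(θ)^2/4 + 275.
Outer (θ from 0 to 2π): 9075π/4.

Therefore ∮_C P dx + Q dy = 9075π/4.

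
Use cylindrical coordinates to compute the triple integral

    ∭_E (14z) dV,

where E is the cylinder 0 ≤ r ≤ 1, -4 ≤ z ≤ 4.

In cylindrical coordinates, x = r cos(θ), y = r sin(θ), z = z, and dV = r dr dθ dz.

The integrand becomes 14z, so

    ∭_E (14z) dV = ∫_{0}^{2π} ∫_{0}^{1} ∫_{-4}^{4} (14z) · r dz dr dθ.

Inner (z): 0.
Middle (r from 0 to 1): 0.
Outer (θ): 0.

Therefore the triple integral equals 0.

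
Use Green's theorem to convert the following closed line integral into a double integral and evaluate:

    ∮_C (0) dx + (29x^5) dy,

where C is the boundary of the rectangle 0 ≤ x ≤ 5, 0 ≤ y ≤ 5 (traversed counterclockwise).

Green's theorem converts the closed line integral into a double integral over the enclosed region D:

    ∮_C P dx + Q dy = ∬_D (∂Q/∂x - ∂P/∂y) dA.

Here P = 0, Q = 29x^5, so

    ∂Q/∂x = 145x^4,    ∂P/∂y = 0,
    ∂Q/∂x - ∂P/∂y = 145x^4.

D is the region 0 ≤ x ≤ 5, 0 ≤ y ≤ 5. Evaluating the double integral:

    ∬_D (145x^4) dA = ∫_0^{5} ∫_0^{5} (145x^4) dy dx.

Inner (y from 0 to 5): 725x^4.
Outer (x from 0 to 5): 453125.

Therefore ∮_C P dx + Q dy = 453125.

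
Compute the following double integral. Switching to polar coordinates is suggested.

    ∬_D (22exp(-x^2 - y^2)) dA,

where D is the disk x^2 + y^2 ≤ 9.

The region D is 0 ≤ r ≤ 3, 0 ≤ θ ≤ 2π in polar coordinates, where x = r cos(θ), y = r sin(θ), and dA = r dr dθ.

Under the substitution, the integrand becomes 22exp(-r^2), so

    ∬_D (22exp(-x^2 - y^2)) dA = ∫_{0}^{2π} ∫_{0}^{3} (22exp(-r^2)) · r dr dθ.

Inner integral (in r): ∫_{0}^{3} (22exp(-r^2)) · r dr = 11 - 11exp(-9).

Outer integral (in θ): ∫_{0}^{2π} (11 - 11exp(-9)) dθ = -22π exp(-9) + 22π.

Therefore ∬_D (22exp(-x^2 - y^2)) dA = -22π exp(-9) + 22π.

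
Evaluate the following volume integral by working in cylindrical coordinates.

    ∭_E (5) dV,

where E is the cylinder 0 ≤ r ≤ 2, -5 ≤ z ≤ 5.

In cylindrical coordinates, x = r cos(θ), y = r sin(θ), z = z, and dV = r dr dθ dz.

The integrand becomes 5, so

    ∭_E (5) dV = ∫_{0}^{2π} ∫_{0}^{2} ∫_{-5}^{5} (5) · r dz dr dθ.

Inner (z): 50r.
Middle (r from 0 to 2): 100.
Outer (θ): 200π.

Therefore the triple integral equals 200π.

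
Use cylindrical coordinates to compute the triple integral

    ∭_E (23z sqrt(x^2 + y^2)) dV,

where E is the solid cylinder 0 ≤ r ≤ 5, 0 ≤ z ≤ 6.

In cylindrical coordinates, x = r cos(θ), y = r sin(θ), z = z, and dV = r dr dθ dz.

The integrand becomes 23r z, so

    ∭_E (23z sqrt(x^2 + y^2)) dV = ∫_{0}^{2π} ∫_{0}^{5} ∫_{0}^{6} (23r z) · r dz dr dθ.

Inner (z): 414r^2.
Middle (r from 0 to 5): 17250.
Outer (θ): 34500π.

Therefore the triple integral equals 34500π.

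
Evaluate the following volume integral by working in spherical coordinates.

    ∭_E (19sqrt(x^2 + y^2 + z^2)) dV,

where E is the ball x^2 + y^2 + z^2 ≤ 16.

In spherical coordinates, x = ρ sin(φ) cos(θ), y = ρ sin(φ) sin(θ), z = ρ cos(φ), and dV = ρ^2 sin(φ) dρ dφ dθ.

The integrand becomes 19ρ, so

    ∭_E (19sqrt(x^2 + y^2 + z^2)) dV = ∫_{0}^{2π} ∫_{0}^{π} ∫_{0}^{4} (19ρ) · ρ^2 sin(φ) dρ dφ dθ.

Inner (ρ): 1216sin(φ).
Middle (φ): 2432.
Outer (θ): 4864π.

Therefore the triple integral equals 4864π.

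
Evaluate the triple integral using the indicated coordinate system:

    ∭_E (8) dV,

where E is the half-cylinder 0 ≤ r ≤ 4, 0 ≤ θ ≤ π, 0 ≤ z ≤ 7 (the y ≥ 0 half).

In cylindrical coordinates, x = r cos(θ), y = r sin(θ), z = z, and dV = r dr dθ dz.

The integrand becomes 8, so

    ∭_E (8) dV = ∫_{0}^{π} ∫_{0}^{4} ∫_{0}^{7} (8) · r dz dr dθ.

Inner (z): 56r.
Middle (r from 0 to 4): 448.
Outer (θ): 448π.

Therefore the triple integral equals 448π.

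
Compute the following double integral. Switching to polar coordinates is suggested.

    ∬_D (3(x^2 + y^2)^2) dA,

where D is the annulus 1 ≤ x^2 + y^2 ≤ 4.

The region D is 1 ≤ r ≤ 2, 0 ≤ θ ≤ 2π in polar coordinates, where x = r cos(θ), y = r sin(θ), and dA = r dr dθ.

Under the substitution, the integrand becomes 3r^4, so

    ∬_D (3(x^2 + y^2)^2) dA = ∫_{0}^{2π} ∫_{1}^{2} (3r^4) · r dr dθ.

Inner integral (in r): ∫_{1}^{2} (3r^4) · r dr = 63/2.

Outer integral (in θ): ∫_{0}^{2π} (63/2) dθ = 63π.

Therefore ∬_D (3(x^2 + y^2)^2) dA = 63π.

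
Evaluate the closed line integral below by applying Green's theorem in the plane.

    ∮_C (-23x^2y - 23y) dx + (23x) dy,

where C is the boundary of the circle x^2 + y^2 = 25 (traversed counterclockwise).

Green's theorem converts the closed line integral into a double integral over the enclosed region D:

    ∮_C P dx + Q dy = ∬_D (∂Q/∂x - ∂P/∂y) dA.

Here P = -23x^2y - 23y, Q = 23x, so

    ∂Q/∂x = 23,    ∂P/∂y = -23x^2 - 23,
    ∂Q/∂x - ∂P/∂y = 23x^2 + 46.

D is the region x^2 + y^2 ≤ 25. Evaluating the double integral:

In polar coordinates (x = r cos θ, y = r sin θ, dA = r dr dθ) the integrand becomes 23r^2cos(θ)^2 + 46, so

    ∬_D (23x^2 + 46) dA = ∫_0^{2π} ∫_0^{5} (23r^2cos(θ)^2 + 46) · r dr dθ.

Inner (r from 0 to 5): 14375cos(θ)^2/4 + 575.
Outer (θ from 0 to 2π): 18975π/4.

Therefore ∮_C P dx + Q dy = 18975π/4.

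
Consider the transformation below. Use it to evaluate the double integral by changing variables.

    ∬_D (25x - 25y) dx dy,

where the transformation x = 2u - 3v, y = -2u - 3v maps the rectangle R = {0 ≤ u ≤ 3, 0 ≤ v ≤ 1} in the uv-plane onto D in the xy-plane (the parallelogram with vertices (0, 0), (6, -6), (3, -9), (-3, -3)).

Compute the Jacobian determinant of (x, y) with respect to (u, v):

    ∂(x,y)/∂(u,v) = | 2  -3 | = (2)(-3) - (-3)(-2) = -12.
                   | -2  -3 |

Its absolute value is |J| = 12 (the area scaling factor).

Substituting x = 2u - 3v, y = -2u - 3v into the integrand,

    25x - 25y → 100u,

so the integral becomes

    ∬_R (100u) · |J| du dv = ∫_0^3 ∫_0^1 (1200u) dv du.

Inner (v): 1200u.
Outer (u): 5400.

Therefore ∬_D (25x - 25y) dx dy = 5400.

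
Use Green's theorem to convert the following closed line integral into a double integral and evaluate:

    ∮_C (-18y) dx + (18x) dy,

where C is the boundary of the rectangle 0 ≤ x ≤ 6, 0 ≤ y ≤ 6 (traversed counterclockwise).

Green's theorem converts the closed line integral into a double integral over the enclosed region D:

    ∮_C P dx + Q dy = ∬_D (∂Q/∂x - ∂P/∂y) dA.

Here P = -18y, Q = 18x, so

    ∂Q/∂x = 18,    ∂P/∂y = -18,
    ∂Q/∂x - ∂P/∂y = 36.

D is the region 0 ≤ x ≤ 6, 0 ≤ y ≤ 6. Evaluating the double integral:

    ∬_D (36) dA = ∫_0^{6} ∫_0^{6} (36) dy dx.

Inner (y from 0 to 6): 216.
Outer (x from 0 to 6): 1296.

Therefore ∮_C P dx + Q dy = 1296.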